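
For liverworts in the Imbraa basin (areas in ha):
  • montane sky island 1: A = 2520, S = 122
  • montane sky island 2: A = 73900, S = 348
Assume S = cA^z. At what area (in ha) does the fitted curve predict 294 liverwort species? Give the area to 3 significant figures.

42900 ha

z = ln(348/122) / ln(73900/2520) = 1.0482 / 3.3785 = 0.3103
c = 122 / 2520^0.3103 = 122 / 11.36 = 10.74
A = (294/10.74)^(1/0.3103) ⇒ ln A = ln(27.37)/0.3103 = 10.6670
A = e^10.6670 ≈ 42915 ha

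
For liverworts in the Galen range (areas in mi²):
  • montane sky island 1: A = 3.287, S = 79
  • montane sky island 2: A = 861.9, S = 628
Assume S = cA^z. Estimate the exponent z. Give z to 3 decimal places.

Taking logs: ln S = ln c + z ln A, so z = (ln S₂ − ln S₁)/(ln A₂ − ln A₁).
z = ln(628/79) / ln(861.9/3.287) = ln(7.949) / ln(262.2) = 2.0731 / 5.5692 = 0.3722

0.372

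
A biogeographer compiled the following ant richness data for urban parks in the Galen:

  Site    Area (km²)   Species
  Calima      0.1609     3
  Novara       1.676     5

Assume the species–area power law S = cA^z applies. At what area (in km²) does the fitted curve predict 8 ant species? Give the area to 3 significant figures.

14.5 km²

z = ln(5/3) / ln(1.676/0.1609) = 0.5108 / 2.3434 = 0.2180
c = 3 / 0.1609^0.2180 = 3 / 0.6715 = 4.468
A = (8/4.468)^(1/0.2180) ⇒ ln A = ln(1.791)/0.2180 = 2.6725
A = e^2.6725 ≈ 14.48 km²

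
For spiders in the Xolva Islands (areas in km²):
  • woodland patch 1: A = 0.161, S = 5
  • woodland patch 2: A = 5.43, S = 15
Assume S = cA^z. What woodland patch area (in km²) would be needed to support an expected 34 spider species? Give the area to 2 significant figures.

z = ln(15/5) / ln(5.43/0.161) = 1.0986 / 3.5183 = 0.3123
c = 5 / 0.161^0.3123 = 5 / 0.5654 = 8.844
A = (34/8.844)^(1/0.3123) ⇒ ln A = ln(3.844)/0.3123 = 4.3126
A = e^4.3126 ≈ 74.63 km²

75 km²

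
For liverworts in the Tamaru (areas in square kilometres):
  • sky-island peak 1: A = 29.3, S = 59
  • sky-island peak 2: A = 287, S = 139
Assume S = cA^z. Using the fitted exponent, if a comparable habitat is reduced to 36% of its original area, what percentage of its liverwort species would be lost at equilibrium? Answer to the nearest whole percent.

z = ln(139/59) / ln(287/29.3) = 0.8569 / 2.2819 = 0.3755
S_new/S_old = (A_new/A_old)^z = 0.36^0.3755 = exp(0.3755 × -1.0217) = 0.6814
Fraction lost = 1 − 0.6814 = 0.3186

32%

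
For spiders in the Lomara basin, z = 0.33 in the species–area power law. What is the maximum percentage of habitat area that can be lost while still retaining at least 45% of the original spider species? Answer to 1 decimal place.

Need (A_new/A_old)^0.33 = 0.45, so A_new/A_old = 0.45^(1/0.33) = 0.45^3.03
ln(A_new/A_old) = ln 0.45 / 0.33 = -0.7985 / 0.33 = -2.4197
A_new/A_old = e^-2.4197 ≈ 0.08895
Fraction that can be lost = 1 − 0.08895 = 0.9111

91.1%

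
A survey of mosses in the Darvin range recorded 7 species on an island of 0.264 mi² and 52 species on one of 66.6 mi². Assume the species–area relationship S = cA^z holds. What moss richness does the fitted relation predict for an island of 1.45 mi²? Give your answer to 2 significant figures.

13

z = ln(52/7) / ln(66.6/0.264) = 2.0053 / 5.5305 = 0.3626
c = 7 / 0.264^0.3626 = 7 / 0.617 = 11.35
S₃ = 11.35 × 1.45^0.3626 = 11.35 × 1.144 ≈ 12.98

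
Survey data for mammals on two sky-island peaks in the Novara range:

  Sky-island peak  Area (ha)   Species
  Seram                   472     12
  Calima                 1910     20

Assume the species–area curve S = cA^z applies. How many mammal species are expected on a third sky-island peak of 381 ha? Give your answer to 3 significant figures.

z = ln(20/12) / ln(1910/472) = 0.5108 / 1.3979 = 0.3654
c = 12 / 472^0.3654 = 12 / 9.487 = 1.265
S₃ = 1.265 × 381^0.3654 = 1.265 × 8.773 ≈ 11.1

11.1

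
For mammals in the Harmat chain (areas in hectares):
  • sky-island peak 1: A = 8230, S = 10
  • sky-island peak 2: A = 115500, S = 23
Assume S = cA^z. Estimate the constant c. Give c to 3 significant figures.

z = ln(S₂/S₁) / ln(A₂/A₁) = ln(23/10) / ln(115500/8230) = 0.8329 / 2.6415 = 0.3153
c = S₁ / A₁^z = 10 / 8230^0.3153 = 10 / 17.16 = 0.5826

0.583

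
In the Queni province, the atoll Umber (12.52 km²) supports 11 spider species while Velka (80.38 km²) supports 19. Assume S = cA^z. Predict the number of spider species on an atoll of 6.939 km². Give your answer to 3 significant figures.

9.25

z = ln(19/11) / ln(80.38/12.52) = 0.5465 / 1.8594 = 0.2939
c = 11 / 12.52^0.2939 = 11 / 2.102 = 5.233
S₃ = 5.233 × 6.939^0.2939 = 5.233 × 1.767 ≈ 9.248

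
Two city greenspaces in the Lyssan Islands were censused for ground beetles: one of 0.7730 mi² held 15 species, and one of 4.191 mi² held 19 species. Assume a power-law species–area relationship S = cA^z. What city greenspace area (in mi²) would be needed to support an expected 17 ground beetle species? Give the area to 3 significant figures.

z = ln(19/15) / ln(4.191/0.773) = 0.2364 / 1.6904 = 0.1398
c = 15 / 0.773^0.1398 = 15 / 0.9646 = 15.55
A = (17/15.55)^(1/0.1398) ⇒ ln A = ln(1.093)/0.1398 = 0.6376
A = e^0.6376 ≈ 1.892 mi²

1.89 mi²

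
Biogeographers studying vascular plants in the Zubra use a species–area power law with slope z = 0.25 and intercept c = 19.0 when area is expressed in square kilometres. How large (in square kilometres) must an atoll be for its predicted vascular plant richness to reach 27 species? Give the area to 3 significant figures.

4.08 square kilometres

27 = 19 × A^0.25  ⇒  A^0.25 = 27/19 = 1.421
ln A = ln(1.421) / 0.25 = 0.3514 / 0.25 = 1.4056
A = e^1.4056 ≈ 4.078 square kilometres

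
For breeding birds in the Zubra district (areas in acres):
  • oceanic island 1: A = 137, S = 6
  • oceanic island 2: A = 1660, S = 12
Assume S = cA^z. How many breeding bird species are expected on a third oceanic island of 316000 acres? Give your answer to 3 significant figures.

51.6

z = ln(12/6) / ln(1660/137) = 0.6931 / 2.4946 = 0.2779
c = 6 / 137^0.2779 = 6 / 3.924 = 1.529
S₃ = 1.529 × 316000^0.2779 = 1.529 × 33.74 ≈ 51.59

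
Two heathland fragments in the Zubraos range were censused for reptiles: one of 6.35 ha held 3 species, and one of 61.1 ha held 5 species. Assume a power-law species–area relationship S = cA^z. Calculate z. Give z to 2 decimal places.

Taking logs: ln S = ln c + z ln A, so z = (ln S₂ − ln S₁)/(ln A₂ − ln A₁).
z = ln(5/3) / ln(61.1/6.35) = ln(1.667) / ln(9.622) = 0.5108 / 2.2641 = 0.2256

0.23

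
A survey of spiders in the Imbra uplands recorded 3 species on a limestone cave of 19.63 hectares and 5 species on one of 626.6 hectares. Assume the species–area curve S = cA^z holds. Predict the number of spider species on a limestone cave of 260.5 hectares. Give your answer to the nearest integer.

z = ln(5/3) / ln(626.6/19.63) = 0.5108 / 3.4632 = 0.1475
c = 3 / 19.63^0.1475 = 3 / 1.551 = 1.934
S₃ = 1.934 × 260.5^0.1475 = 1.934 × 2.272 ≈ 4.393

4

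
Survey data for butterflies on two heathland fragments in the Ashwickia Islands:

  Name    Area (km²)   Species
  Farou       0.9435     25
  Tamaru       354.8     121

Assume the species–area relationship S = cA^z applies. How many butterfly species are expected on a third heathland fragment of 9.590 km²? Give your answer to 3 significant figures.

z = ln(121/25) / ln(354.8/0.9435) = 1.5769 / 5.9297 = 0.2659
c = 25 / 0.9435^0.2659 = 25 / 0.9847 = 25.39
S₃ = 25.39 × 9.59^0.2659 = 25.39 × 1.824 ≈ 46.32

46.3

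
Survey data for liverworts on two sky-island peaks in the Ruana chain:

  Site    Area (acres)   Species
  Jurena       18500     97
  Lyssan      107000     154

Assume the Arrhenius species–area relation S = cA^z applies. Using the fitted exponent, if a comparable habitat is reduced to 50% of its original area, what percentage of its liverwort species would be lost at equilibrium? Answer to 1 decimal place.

z = ln(154/97) / ln(107000/18500) = 0.4622 / 1.7551 = 0.2634
S_new/S_old = (A_new/A_old)^z = 0.5^0.2634 = exp(0.2634 × -0.6931) = 0.8331
Fraction lost = 1 − 0.8331 = 0.1669

16.7%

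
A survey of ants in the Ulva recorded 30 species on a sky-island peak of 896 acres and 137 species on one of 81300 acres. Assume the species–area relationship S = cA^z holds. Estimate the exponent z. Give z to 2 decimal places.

Taking logs: ln S = ln c + z ln A, so z = (ln S₂ − ln S₁)/(ln A₂ − ln A₁).
z = ln(137/30) / ln(81300/896) = ln(4.567) / ln(90.74) = 1.5188 / 4.5080 = 0.3369

0.34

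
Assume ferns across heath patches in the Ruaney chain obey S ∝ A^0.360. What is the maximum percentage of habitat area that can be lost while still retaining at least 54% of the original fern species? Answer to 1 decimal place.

81.9%

Need (A_new/A_old)^0.36 = 0.54, so A_new/A_old = 0.54^(1/0.36) = 0.54^2.778
ln(A_new/A_old) = ln 0.54 / 0.36 = -0.6162 / 0.36 = -1.7116
A_new/A_old = e^-1.7116 ≈ 0.1806
Fraction that can be lost = 1 − 0.1806 = 0.8194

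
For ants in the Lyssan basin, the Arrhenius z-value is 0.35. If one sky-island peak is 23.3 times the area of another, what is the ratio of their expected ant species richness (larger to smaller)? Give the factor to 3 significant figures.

S₂/S₁ = (A₂/A₁)^z = 23.3^0.35
ln(S₂/S₁) = 0.35 × ln 23.3 = 0.35 × 3.1485 = 1.1020
S₂/S₁ = e^1.1020 ≈ 3.01

3.01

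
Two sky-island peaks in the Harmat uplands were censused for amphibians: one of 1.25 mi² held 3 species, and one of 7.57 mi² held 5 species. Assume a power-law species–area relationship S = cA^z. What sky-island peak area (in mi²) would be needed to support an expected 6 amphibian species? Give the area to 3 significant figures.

14.4 mi²

z = ln(5/3) / ln(7.57/1.25) = 0.5108 / 1.8010 = 0.2836
c = 3 / 1.25^0.2836 = 3 / 1.065 = 2.816
A = (6/2.816)^(1/0.2836) ⇒ ln A = ln(2.131)/0.2836 = 2.6670
A = e^2.6670 ≈ 14.4 mi²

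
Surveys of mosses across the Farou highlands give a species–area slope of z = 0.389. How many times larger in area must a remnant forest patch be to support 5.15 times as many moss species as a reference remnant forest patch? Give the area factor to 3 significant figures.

67.6

(A₂/A₁)^0.389 = 5.15, so A₂/A₁ = 5.15^(1/0.389) = 5.15^2.571
ln(A₂/A₁) = ln 5.15 / 0.389 = 1.6390 / 0.389 = 4.2134
A₂/A₁ = e^4.2134 ≈ 67.58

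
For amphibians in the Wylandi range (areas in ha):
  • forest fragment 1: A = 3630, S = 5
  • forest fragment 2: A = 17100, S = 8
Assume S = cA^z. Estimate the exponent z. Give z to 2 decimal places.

Taking logs: ln S = ln c + z ln A, so z = (ln S₂ − ln S₁)/(ln A₂ − ln A₁).
z = ln(8/5) / ln(17100/3630) = ln(1.6) / ln(4.711) = 0.4700 / 1.5498 = 0.3033

0.30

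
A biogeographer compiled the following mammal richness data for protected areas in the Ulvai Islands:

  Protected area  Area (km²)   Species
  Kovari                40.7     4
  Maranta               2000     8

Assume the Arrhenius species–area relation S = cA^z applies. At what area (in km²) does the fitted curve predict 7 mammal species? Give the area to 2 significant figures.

z = ln(8/4) / ln(2000/40.7) = 0.6931 / 3.8947 = 0.1780
c = 4 / 40.7^0.1780 = 4 / 1.934 = 2.068
A = (7/2.068)^(1/0.1780) ⇒ ln A = ln(3.385)/0.1780 = 6.8506
A = e^6.8506 ≈ 944.5 km²

940 km²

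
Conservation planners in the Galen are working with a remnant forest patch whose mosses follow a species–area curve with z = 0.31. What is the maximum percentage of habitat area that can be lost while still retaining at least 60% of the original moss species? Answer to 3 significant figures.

80.8%

Need (A_new/A_old)^0.31 = 0.6, so A_new/A_old = 0.6^(1/0.31) = 0.6^3.226
ln(A_new/A_old) = ln 0.6 / 0.31 = -0.5108 / 0.31 = -1.6478
A_new/A_old = e^-1.6478 ≈ 0.1925
Fraction that can be lost = 1 − 0.1925 = 0.8075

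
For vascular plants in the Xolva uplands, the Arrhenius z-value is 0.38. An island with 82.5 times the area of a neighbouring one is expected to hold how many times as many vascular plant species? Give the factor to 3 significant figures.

S₂/S₁ = (A₂/A₁)^z = 82.5^0.38
ln(S₂/S₁) = 0.38 × ln 82.5 = 0.38 × 4.4128 = 1.6769
S₂/S₁ = e^1.6769 ≈ 5.349

5.35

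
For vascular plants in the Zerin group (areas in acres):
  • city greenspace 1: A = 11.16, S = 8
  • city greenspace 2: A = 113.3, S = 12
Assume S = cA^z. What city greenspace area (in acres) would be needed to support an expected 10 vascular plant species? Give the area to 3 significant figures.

40.0 acres

z = ln(12/8) / ln(113.3/11.16) = 0.4055 / 2.3177 = 0.1749
c = 8 / 11.16^0.1749 = 8 / 1.525 = 5.246
A = (10/5.246)^(1/0.1749) ⇒ ln A = ln(1.906)/0.1749 = 3.6879
A = e^3.6879 ≈ 39.96 acres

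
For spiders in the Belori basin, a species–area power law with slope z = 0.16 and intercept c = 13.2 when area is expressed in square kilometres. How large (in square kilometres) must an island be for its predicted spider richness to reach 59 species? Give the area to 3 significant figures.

59 = 13.2 × A^0.16  ⇒  A^0.16 = 59/13.2 = 4.47
ln A = ln(4.47) / 0.16 = 1.4973 / 0.16 = 9.3583
A = e^9.3583 ≈ 11594 square kilometres

11600 square kilometres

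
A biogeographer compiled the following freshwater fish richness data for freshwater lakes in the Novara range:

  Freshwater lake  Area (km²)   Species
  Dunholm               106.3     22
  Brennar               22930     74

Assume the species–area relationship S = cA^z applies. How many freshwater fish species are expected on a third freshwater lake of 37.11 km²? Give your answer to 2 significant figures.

z = ln(74/22) / ln(22930/106.3) = 1.2130 / 5.3739 = 0.2257
c = 22 / 106.3^0.2257 = 22 / 2.867 = 7.673
S₃ = 7.673 × 37.11^0.2257 = 7.673 × 2.261 ≈ 17.35

17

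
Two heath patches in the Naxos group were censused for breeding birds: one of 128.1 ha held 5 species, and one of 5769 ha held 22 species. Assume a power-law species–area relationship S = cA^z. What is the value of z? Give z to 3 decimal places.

0.389

Taking logs: ln S = ln c + z ln A, so z = (ln S₂ − ln S₁)/(ln A₂ − ln A₁).
z = ln(22/5) / ln(5769/128.1) = ln(4.4) / ln(45.04) = 1.4816 / 3.8074 = 0.3891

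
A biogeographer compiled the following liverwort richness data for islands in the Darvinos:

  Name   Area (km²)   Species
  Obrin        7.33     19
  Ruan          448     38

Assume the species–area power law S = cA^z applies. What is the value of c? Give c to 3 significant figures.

13.6

z = ln(S₂/S₁) / ln(A₂/A₁) = ln(38/19) / ln(448/7.33) = 0.6931 / 4.1128 = 0.1685
c = S₁ / A₁^z = 19 / 7.33^0.1685 = 19 / 1.399 = 13.58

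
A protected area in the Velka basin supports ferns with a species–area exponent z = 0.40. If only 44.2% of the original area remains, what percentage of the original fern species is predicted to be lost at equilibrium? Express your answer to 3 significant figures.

27.9%

S_new/S_old = (A_new/A_old)^z = 0.442^0.4
= exp(0.4 × ln 0.442) = exp(0.4 × -0.8164) = exp(-0.3266) ≈ 0.7214
Fraction lost = 1 − 0.7214 = 0.2786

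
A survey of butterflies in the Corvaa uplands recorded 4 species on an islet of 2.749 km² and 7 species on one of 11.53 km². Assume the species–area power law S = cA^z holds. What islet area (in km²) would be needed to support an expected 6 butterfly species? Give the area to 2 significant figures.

7.8 km²

z = ln(7/4) / ln(11.53/2.749) = 0.5596 / 1.4337 = 0.3903
c = 4 / 2.749^0.3903 = 4 / 1.484 = 2.695
A = (6/2.695)^(1/0.3903) ⇒ ln A = ln(2.226)/0.3903 = 2.0500
A = e^2.0500 ≈ 7.768 km²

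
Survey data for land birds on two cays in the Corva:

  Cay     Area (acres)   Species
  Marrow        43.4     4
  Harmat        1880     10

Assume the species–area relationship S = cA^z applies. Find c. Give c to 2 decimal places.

z = ln(S₂/S₁) / ln(A₂/A₁) = ln(10/4) / ln(1880/43.4) = 0.9163 / 3.7686 = 0.2431
c = S₁ / A₁^z = 4 / 43.4^0.2431 = 4 / 2.501 = 1.599

1.60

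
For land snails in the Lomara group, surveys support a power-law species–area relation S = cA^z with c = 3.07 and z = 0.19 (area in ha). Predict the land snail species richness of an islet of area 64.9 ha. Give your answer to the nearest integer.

7

S = 3.07 × 64.9^0.19
ln S = ln 3.07 + 0.19 × ln 64.9 = 1.1217 + 0.19 × 4.1728 = 1.9145
S = e^1.9145 ≈ 6.784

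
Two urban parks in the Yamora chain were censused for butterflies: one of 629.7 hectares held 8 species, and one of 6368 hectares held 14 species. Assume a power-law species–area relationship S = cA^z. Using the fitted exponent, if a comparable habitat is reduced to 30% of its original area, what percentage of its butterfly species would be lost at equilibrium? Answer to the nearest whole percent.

z = ln(14/8) / ln(6368/629.7) = 0.5596 / 2.3138 = 0.2419
S_new/S_old = (A_new/A_old)^z = 0.3^0.2419 = exp(0.2419 × -1.2040) = 0.7474
Fraction lost = 1 − 0.7474 = 0.2526

25%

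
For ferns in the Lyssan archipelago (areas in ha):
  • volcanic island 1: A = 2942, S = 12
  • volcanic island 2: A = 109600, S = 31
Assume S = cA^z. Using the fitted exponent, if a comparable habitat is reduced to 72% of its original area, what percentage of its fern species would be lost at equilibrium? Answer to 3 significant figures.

8.26%

z = ln(31/12) / ln(109600/2942) = 0.9491 / 3.6177 = 0.2623
S_new/S_old = (A_new/A_old)^z = 0.72^0.2623 = exp(0.2623 × -0.3285) = 0.9174
Fraction lost = 1 − 0.9174 = 0.08257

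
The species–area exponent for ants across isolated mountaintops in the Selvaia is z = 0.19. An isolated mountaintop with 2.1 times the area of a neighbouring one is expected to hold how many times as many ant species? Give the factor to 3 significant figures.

S₂/S₁ = (A₂/A₁)^z = 2.1^0.19
ln(S₂/S₁) = 0.19 × ln 2.1 = 0.19 × 0.7419 = 0.1410
S₂/S₁ = e^0.1410 ≈ 1.151

1.15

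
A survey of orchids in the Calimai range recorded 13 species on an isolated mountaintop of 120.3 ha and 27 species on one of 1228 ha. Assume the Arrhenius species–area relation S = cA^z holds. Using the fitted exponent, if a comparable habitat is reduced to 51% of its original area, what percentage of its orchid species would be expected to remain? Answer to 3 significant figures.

80.9%

z = ln(27/13) / ln(1228/120.3) = 0.7309 / 2.3232 = 0.3146
S_new/S_old = (A_new/A_old)^z = 0.51^0.3146 = exp(0.3146 × -0.6733) = 0.8091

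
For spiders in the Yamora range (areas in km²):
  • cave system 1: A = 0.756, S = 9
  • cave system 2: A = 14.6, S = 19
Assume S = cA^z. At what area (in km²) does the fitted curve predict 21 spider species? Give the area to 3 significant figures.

21.7 km²

z = ln(19/9) / ln(14.6/0.756) = 0.7472 / 2.9607 = 0.2524
c = 9 / 0.756^0.2524 = 9 / 0.9318 = 9.658
A = (21/9.658)^(1/0.2524) ⇒ ln A = ln(2.174)/0.2524 = 3.0776
A = e^3.0776 ≈ 21.71 km²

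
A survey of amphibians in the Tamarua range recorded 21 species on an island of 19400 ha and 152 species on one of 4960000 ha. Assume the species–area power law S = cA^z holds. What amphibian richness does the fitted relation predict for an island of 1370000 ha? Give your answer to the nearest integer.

z = ln(152/21) / ln(4960000/19400) = 1.9794 / 5.5439 = 0.3570
c = 21 / 19400^0.3570 = 21 / 33.95 = 0.6185
S₃ = 0.6185 × 1370000^0.3570 = 0.6185 × 155.2 ≈ 96.02

96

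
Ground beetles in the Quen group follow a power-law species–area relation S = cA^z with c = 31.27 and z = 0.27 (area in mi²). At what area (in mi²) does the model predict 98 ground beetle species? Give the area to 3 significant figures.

68.8 mi²

98 = 31.27 × A^0.27  ⇒  A^0.27 = 98/31.27 = 3.134
ln A = ln(3.134) / 0.27 = 1.1423 / 0.27 = 4.2308
A = e^4.2308 ≈ 68.77 mi²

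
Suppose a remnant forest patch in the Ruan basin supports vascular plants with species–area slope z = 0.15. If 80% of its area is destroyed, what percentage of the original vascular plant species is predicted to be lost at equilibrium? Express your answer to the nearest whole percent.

S_new/S_old = (A_new/A_old)^z = 0.2^0.15
= exp(0.15 × ln 0.2) = exp(0.15 × -1.6094) = exp(-0.2414) ≈ 0.7855
Fraction lost = 1 − 0.7855 = 0.2145

21%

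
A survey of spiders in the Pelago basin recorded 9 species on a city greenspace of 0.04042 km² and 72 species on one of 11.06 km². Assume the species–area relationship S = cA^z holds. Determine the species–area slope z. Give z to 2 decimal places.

0.37

Taking logs: ln S = ln c + z ln A, so z = (ln S₂ − ln S₁)/(ln A₂ − ln A₁).
z = ln(72/9) / ln(11.06/0.04042) = ln(8) / ln(273.6) = 2.0794 / 5.6118 = 0.3706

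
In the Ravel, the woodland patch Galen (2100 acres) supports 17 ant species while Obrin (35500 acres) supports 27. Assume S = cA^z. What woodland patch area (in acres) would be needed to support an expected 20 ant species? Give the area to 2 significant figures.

z = ln(27/17) / ln(35500/2100) = 0.4626 / 2.8276 = 0.1636
c = 17 / 2100^0.1636 = 17 / 3.496 = 4.863
A = (20/4.863)^(1/0.1636) ⇒ ln A = ln(4.113)/0.1636 = 8.6430
A = e^8.6430 ≈ 5670 acres

5700 acres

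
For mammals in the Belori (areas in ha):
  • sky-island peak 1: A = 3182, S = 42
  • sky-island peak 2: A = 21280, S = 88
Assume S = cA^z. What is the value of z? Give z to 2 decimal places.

0.39

Taking logs: ln S = ln c + z ln A, so z = (ln S₂ − ln S₁)/(ln A₂ − ln A₁).
z = ln(88/42) / ln(21280/3182) = ln(2.095) / ln(6.688) = 0.7397 / 1.9003 = 0.3892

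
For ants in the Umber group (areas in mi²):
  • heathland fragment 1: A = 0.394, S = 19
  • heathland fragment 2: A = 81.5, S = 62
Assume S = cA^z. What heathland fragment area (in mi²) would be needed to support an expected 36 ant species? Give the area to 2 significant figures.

z = ln(62/19) / ln(81.5/0.394) = 1.1827 / 5.3320 = 0.2218
c = 19 / 0.394^0.2218 = 19 / 0.8133 = 23.36
A = (36/23.36)^(1/0.2218) ⇒ ln A = ln(1.541)/0.2218 = 1.9498
A = e^1.9498 ≈ 7.027 mi²

7.0 mi²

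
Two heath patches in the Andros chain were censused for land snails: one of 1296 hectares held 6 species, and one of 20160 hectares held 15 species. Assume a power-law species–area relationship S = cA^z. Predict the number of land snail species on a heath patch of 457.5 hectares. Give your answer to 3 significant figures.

4.24

z = ln(15/6) / ln(20160/1296) = 0.9163 / 2.7444 = 0.3339
c = 6 / 1296^0.3339 = 6 / 10.95 = 0.5482
S₃ = 0.5482 × 457.5^0.3339 = 0.5482 × 7.731 ≈ 4.238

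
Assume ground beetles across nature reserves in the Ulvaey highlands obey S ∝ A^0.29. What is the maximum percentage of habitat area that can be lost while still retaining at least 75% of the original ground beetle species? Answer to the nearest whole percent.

Need (A_new/A_old)^0.29 = 0.75, so A_new/A_old = 0.75^(1/0.29) = 0.75^3.448
ln(A_new/A_old) = ln 0.75 / 0.29 = -0.2877 / 0.29 = -0.9920
A_new/A_old = e^-0.9920 ≈ 0.3708
Fraction that can be lost = 1 − 0.3708 = 0.6292

63%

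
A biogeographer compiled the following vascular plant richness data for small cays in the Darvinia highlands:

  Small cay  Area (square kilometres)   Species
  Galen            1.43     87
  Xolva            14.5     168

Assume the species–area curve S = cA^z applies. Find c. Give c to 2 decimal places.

78.59

z = ln(S₂/S₁) / ln(A₂/A₁) = ln(168/87) / ln(14.5/1.43) = 0.6581 / 2.3165 = 0.2841
c = S₁ / A₁^z = 87 / 1.43^0.2841 = 87 / 1.107 = 78.59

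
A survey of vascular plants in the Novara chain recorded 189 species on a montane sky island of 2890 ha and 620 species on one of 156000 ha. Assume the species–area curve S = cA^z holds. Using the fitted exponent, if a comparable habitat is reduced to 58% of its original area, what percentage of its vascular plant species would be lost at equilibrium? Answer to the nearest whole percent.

15%

z = ln(620/189) / ln(156000/2890) = 1.1880 / 3.9886 = 0.2978
S_new/S_old = (A_new/A_old)^z = 0.58^0.2978 = exp(0.2978 × -0.5447) = 0.8502
Fraction lost = 1 − 0.8502 = 0.1498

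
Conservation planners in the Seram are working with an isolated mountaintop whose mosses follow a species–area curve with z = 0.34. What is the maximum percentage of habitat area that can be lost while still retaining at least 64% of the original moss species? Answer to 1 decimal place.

73.1%

Need (A_new/A_old)^0.34 = 0.64, so A_new/A_old = 0.64^(1/0.34) = 0.64^2.941
ln(A_new/A_old) = ln 0.64 / 0.34 = -0.4463 / 0.34 = -1.3126
A_new/A_old = e^-1.3126 ≈ 0.2691
Fraction that can be lost = 1 − 0.2691 = 0.7309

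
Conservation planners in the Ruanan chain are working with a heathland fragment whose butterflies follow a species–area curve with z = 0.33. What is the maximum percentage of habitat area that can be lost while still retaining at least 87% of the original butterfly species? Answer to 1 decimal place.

34.4%

Need (A_new/A_old)^0.33 = 0.87, so A_new/A_old = 0.87^(1/0.33) = 0.87^3.03
ln(A_new/A_old) = ln 0.87 / 0.33 = -0.1393 / 0.33 = -0.4220
A_new/A_old = e^-0.4220 ≈ 0.6557
Fraction that can be lost = 1 − 0.6557 = 0.3443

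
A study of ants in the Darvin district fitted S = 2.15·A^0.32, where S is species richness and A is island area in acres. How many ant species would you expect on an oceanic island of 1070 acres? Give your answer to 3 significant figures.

S = 2.15 × 1070^0.32
ln S = ln 2.15 + 0.32 × ln 1070 = 0.7655 + 0.32 × 6.9754 = 2.9976
S = e^2.9976 ≈ 20.04

20.0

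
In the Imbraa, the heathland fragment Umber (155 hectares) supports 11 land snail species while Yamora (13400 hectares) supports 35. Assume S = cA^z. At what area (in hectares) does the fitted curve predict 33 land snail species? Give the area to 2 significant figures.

11000 hectares

z = ln(35/11) / ln(13400/155) = 1.1575 / 4.4596 = 0.2595
c = 11 / 155^0.2595 = 11 / 3.702 = 2.971
A = (33/2.971)^(1/0.2595) ⇒ ln A = ln(11.11)/0.2595 = 9.2763
A = e^9.2763 ≈ 10682 hectares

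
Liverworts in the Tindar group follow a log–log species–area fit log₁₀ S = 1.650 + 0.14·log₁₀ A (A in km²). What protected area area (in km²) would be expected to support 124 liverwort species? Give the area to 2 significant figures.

1500 km²

124 = 44.67 × A^0.14  ⇒  A^0.14 = 124/44.67 = 2.776
ln A = ln(2.776) / 0.14 = 1.0210 / 0.14 = 7.2930
A = e^7.2930 ≈ 1470 km²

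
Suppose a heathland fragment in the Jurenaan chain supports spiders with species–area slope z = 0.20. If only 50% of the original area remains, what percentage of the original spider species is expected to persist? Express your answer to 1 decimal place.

S_new/S_old = (A_new/A_old)^z = 0.5^0.2
= exp(0.2 × ln 0.5) = exp(0.2 × -0.6931) = exp(-0.1386) ≈ 0.8706

87.1%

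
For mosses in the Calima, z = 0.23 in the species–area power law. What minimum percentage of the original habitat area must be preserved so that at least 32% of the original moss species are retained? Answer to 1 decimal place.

0.7%

Need (A_new/A_old)^0.23 = 0.32, so A_new/A_old = 0.32^(1/0.23) = 0.32^4.348
ln(A_new/A_old) = ln 0.32 / 0.23 = -1.1394 / 0.23 = -4.9541
A_new/A_old = e^-4.9541 ≈ 0.007055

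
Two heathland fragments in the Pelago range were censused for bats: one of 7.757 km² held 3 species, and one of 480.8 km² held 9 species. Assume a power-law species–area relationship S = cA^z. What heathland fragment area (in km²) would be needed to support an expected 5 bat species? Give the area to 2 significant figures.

53 km²

z = ln(9/3) / ln(480.8/7.757) = 1.0986 / 4.1269 = 0.2662
c = 3 / 7.757^0.2662 = 3 / 1.725 = 1.739
A = (5/1.739)^(1/0.2662) ⇒ ln A = ln(2.875)/0.2662 = 3.9675
A = e^3.9675 ≈ 52.85 km²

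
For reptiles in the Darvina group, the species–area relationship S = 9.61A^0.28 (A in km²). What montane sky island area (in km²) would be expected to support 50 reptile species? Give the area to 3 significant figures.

50 = 9.61 × A^0.28  ⇒  A^0.28 = 50/9.61 = 5.203
ln A = ln(5.203) / 0.28 = 1.6492 / 0.28 = 5.8901
A = e^5.8901 ≈ 361.4 km²

361 km²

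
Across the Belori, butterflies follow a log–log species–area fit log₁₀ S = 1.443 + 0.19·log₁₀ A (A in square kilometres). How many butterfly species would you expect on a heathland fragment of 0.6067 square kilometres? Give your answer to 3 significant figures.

25.2

S = 27.73 × 0.6067^0.19
ln S = ln 27.73 + 0.19 × ln 0.6067 = 3.3226 + 0.19 × -0.4997 = 3.2277
S = e^3.2277 ≈ 25.22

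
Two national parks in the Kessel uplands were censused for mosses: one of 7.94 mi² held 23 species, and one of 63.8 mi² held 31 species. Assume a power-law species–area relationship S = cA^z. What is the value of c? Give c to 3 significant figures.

17.1

z = ln(S₂/S₁) / ln(A₂/A₁) = ln(31/23) / ln(63.8/7.94) = 0.2985 / 2.0838 = 0.1432
c = S₁ / A₁^z = 23 / 7.94^0.1432 = 23 / 1.346 = 17.09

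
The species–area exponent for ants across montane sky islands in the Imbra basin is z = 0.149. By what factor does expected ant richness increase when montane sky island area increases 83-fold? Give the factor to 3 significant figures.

S₂/S₁ = (A₂/A₁)^z = 83^0.149
ln(S₂/S₁) = 0.149 × ln 83 = 0.149 × 4.4188 = 0.6584
S₂/S₁ = e^0.6584 ≈ 1.932

1.93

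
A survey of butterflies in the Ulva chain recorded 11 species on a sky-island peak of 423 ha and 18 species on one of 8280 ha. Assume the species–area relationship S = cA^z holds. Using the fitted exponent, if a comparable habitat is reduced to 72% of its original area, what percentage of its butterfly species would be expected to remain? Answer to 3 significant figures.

94.7%

z = ln(18/11) / ln(8280/423) = 0.4925 / 2.9742 = 0.1656
S_new/S_old = (A_new/A_old)^z = 0.72^0.1656 = exp(0.1656 × -0.3285) = 0.9471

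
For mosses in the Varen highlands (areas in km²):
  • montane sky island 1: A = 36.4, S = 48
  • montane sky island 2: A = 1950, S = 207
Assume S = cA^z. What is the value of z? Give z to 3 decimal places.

0.367

Taking logs: ln S = ln c + z ln A, so z = (ln S₂ − ln S₁)/(ln A₂ − ln A₁).
z = ln(207/48) / ln(1950/36.4) = ln(4.312) / ln(53.57) = 1.4615 / 3.9810 = 0.3671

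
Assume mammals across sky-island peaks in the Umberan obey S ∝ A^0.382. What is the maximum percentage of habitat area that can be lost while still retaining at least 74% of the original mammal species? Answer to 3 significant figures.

54.5%

Need (A_new/A_old)^0.382 = 0.74, so A_new/A_old = 0.74^(1/0.382) = 0.74^2.618
ln(A_new/A_old) = ln 0.74 / 0.382 = -0.3011 / 0.382 = -0.7882
A_new/A_old = e^-0.7882 ≈ 0.4546
Fraction that can be lost = 1 − 0.4546 = 0.5454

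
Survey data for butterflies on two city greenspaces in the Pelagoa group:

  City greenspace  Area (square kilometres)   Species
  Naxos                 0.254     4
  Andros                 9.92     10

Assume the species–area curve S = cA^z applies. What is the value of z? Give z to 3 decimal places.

Taking logs: ln S = ln c + z ln A, so z = (ln S₂ − ln S₁)/(ln A₂ − ln A₁).
z = ln(10/4) / ln(9.92/0.254) = ln(2.5) / ln(39.06) = 0.9163 / 3.6650 = 0.2500

0.250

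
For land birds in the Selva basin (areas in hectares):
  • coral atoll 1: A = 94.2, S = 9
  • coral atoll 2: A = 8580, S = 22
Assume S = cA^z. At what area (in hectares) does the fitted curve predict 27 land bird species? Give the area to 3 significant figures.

z = ln(22/9) / ln(8580/94.2) = 0.8938 / 4.5118 = 0.1981
c = 9 / 94.2^0.1981 = 9 / 2.461 = 3.657
A = (27/3.657)^(1/0.1981) ⇒ ln A = ln(7.382)/0.1981 = 10.0909
A = e^10.0909 ≈ 24123 hectares

24100 hectares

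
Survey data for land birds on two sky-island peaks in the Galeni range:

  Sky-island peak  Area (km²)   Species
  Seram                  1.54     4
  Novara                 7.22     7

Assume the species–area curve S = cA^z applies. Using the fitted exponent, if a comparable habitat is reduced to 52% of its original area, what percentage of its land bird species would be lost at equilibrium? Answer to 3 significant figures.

21.1%

z = ln(7/4) / ln(7.22/1.54) = 0.5596 / 1.5451 = 0.3622
S_new/S_old = (A_new/A_old)^z = 0.52^0.3622 = exp(0.3622 × -0.6539) = 0.7891
Fraction lost = 1 − 0.7891 = 0.2109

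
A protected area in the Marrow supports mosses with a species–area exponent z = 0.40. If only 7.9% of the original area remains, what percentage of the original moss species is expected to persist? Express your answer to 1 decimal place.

S_new/S_old = (A_new/A_old)^z = 0.079^0.4
= exp(0.4 × ln 0.079) = exp(0.4 × -2.5383) = exp(-1.0153) ≈ 0.3623

36.2%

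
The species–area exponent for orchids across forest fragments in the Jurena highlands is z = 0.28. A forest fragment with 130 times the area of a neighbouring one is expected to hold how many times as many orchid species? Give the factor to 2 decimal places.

3.91

S₂/S₁ = (A₂/A₁)^z = 130^0.28
ln(S₂/S₁) = 0.28 × ln 130 = 0.28 × 4.8675 = 1.3629
S₂/S₁ = e^1.3629 ≈ 3.908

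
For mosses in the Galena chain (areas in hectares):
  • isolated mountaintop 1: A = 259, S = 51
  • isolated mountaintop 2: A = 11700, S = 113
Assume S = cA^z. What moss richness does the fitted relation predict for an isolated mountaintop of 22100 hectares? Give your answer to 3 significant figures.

z = ln(113/51) / ln(11700/259) = 0.7956 / 3.8105 = 0.2088
c = 51 / 259^0.2088 = 51 / 3.19 = 15.99
S₃ = 15.99 × 22100^0.2088 = 15.99 × 8.073 ≈ 129

129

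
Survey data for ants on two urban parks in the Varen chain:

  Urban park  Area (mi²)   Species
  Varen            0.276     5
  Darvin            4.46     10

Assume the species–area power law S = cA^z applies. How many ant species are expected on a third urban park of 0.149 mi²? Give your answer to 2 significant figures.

z = ln(10/5) / ln(4.46/0.276) = 0.6931 / 2.7825 = 0.2491
c = 5 / 0.276^0.2491 = 5 / 0.7256 = 6.89
S₃ = 6.89 × 0.149^0.2491 = 6.89 × 0.6223 ≈ 4.288

4.3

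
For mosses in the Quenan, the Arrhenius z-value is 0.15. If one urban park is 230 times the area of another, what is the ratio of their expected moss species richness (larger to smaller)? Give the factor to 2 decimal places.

2.26

S₂/S₁ = (A₂/A₁)^z = 230^0.15
ln(S₂/S₁) = 0.15 × ln 230 = 0.15 × 5.4381 = 0.8157
S₂/S₁ = e^0.8157 ≈ 2.261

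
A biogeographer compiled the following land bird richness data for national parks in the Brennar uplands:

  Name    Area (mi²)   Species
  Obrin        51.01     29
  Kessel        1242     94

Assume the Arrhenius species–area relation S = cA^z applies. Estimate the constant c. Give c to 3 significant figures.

z = ln(S₂/S₁) / ln(A₂/A₁) = ln(94/29) / ln(1242/51.01) = 1.1760 / 3.1925 = 0.3684
c = S₁ / A₁^z = 29 / 51.01^0.3684 = 29 / 4.256 = 6.813

6.81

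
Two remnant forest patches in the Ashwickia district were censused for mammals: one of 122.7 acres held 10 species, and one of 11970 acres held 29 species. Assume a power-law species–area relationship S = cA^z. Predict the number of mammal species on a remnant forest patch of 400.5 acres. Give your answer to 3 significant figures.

13.2

z = ln(29/10) / ln(11970/122.7) = 1.0647 / 4.5804 = 0.2324
c = 10 / 122.7^0.2324 = 10 / 3.059 = 3.269
S₃ = 3.269 × 400.5^0.2324 = 3.269 × 4.027 ≈ 13.17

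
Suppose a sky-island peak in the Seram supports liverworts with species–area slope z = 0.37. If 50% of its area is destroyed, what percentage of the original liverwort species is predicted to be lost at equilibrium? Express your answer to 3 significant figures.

S_new/S_old = (A_new/A_old)^z = 0.5^0.37
= exp(0.37 × ln 0.5) = exp(0.37 × -0.6931) = exp(-0.2565) ≈ 0.7738
Fraction lost = 1 − 0.7738 = 0.2262

22.6%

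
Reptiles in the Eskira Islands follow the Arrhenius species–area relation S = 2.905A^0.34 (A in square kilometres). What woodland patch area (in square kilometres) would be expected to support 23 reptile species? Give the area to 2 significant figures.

23 = 2.905 × A^0.34  ⇒  A^0.34 = 23/2.905 = 7.917
ln A = ln(7.917) / 0.34 = 2.0691 / 0.34 = 6.0855
A = e^6.0855 ≈ 439.4 square kilometres

440 square kilometres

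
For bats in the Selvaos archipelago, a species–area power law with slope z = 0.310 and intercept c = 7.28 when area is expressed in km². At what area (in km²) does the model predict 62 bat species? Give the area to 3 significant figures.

62 = 7.28 × A^0.31  ⇒  A^0.31 = 62/7.28 = 8.516
ln A = ln(8.516) / 0.31 = 2.1420 / 0.31 = 6.9097
A = e^6.9097 ≈ 1002 km²

1000 km²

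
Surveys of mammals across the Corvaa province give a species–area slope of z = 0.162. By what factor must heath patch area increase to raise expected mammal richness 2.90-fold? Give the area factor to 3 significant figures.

715

(A₂/A₁)^0.162 = 2.9, so A₂/A₁ = 2.9^(1/0.162) = 2.9^6.173
ln(A₂/A₁) = ln 2.9 / 0.162 = 1.0647 / 0.162 = 6.5723
A₂/A₁ = e^6.5723 ≈ 715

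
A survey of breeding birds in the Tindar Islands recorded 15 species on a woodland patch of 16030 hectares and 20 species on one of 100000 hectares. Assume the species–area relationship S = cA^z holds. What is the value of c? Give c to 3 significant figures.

3.28

z = ln(S₂/S₁) / ln(A₂/A₁) = ln(20/15) / ln(100000/16030) = 0.2877 / 1.8307 = 0.1571
c = S₁ / A₁^z = 15 / 16030^0.1571 = 15 / 4.579 = 3.276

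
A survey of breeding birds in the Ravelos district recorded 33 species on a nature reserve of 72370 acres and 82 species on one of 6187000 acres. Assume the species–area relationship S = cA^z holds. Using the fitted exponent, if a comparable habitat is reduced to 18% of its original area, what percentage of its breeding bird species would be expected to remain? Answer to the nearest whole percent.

z = ln(82/33) / ln(6187000/72370) = 0.9102 / 4.4484 = 0.2046
S_new/S_old = (A_new/A_old)^z = 0.18^0.2046 = exp(0.2046 × -1.7148) = 0.7041

70%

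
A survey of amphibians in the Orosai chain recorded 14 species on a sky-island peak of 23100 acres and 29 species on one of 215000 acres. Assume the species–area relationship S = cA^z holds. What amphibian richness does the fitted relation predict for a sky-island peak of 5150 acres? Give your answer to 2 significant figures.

z = ln(29/14) / ln(215000/23100) = 0.7282 / 2.2308 = 0.3264
c = 14 / 23100^0.3264 = 14 / 26.58 = 0.5268
S₃ = 0.5268 × 5150^0.3264 = 0.5268 × 16.28 ≈ 8.577

8.6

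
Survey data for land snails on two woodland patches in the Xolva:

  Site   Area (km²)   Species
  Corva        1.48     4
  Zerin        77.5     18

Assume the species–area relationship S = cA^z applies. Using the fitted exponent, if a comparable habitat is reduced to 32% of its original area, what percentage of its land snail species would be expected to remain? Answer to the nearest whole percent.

65%

z = ln(18/4) / ln(77.5/1.48) = 1.5041 / 3.9582 = 0.3800
S_new/S_old = (A_new/A_old)^z = 0.32^0.3800 = exp(0.3800 × -1.1394) = 0.6486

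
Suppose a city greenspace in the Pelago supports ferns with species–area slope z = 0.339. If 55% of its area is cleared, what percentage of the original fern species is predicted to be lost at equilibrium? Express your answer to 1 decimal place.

23.7%

S_new/S_old = (A_new/A_old)^z = 0.45^0.339
= exp(0.339 × ln 0.45) = exp(0.339 × -0.7985) = exp(-0.2707) ≈ 0.7628
Fraction lost = 1 − 0.7628 = 0.2372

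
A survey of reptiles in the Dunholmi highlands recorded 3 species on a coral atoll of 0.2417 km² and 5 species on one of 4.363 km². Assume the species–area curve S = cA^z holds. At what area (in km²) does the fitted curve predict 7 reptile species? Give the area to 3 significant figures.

z = ln(5/3) / ln(4.363/0.2417) = 0.5108 / 2.8932 = 0.1766
c = 3 / 0.2417^0.1766 = 3 / 0.7782 = 3.855
A = (7/3.855)^(1/0.1766) ⇒ ln A = ln(1.816)/0.1766 = 3.3789
A = e^3.3789 ≈ 29.34 km²

29.3 km²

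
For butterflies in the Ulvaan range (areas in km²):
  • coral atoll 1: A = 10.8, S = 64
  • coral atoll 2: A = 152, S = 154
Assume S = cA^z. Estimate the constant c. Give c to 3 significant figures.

z = ln(S₂/S₁) / ln(A₂/A₁) = ln(154/64) / ln(152/10.8) = 0.8781 / 2.6443 = 0.3321
c = S₁ / A₁^z = 64 / 10.8^0.3321 = 64 / 2.204 = 29.04

29.0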